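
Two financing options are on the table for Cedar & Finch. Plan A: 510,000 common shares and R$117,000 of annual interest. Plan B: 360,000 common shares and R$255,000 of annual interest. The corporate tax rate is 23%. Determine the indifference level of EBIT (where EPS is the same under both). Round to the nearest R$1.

R$586,200

Set EPS_A = EPS_B: (EBIT − R$117,000)(1 − 0.23) ÷ 510,000 = (EBIT − R$255,000)(1 − 0.23) ÷ 360,000.
Cancelling (1 − t) and cross-multiplying: 360,000·(EBIT − 117,000) = 510,000·(EBIT − 255,000).
Solving, EBIT = (255,000·510,000 − 117,000·360,000) / (510,000 − 360,000) = 87,930,000,000 / 150,000 = 586,200.00.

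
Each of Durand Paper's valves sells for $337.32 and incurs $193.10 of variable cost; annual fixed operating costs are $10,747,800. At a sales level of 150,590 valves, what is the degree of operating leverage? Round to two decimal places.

Contribution at this volume is 150,590 × $144.22 = $21,718,089.80.
Operating income = contribution − fixed costs = $21,718,089.80 − $10,747,800 = $10,970,289.80.
So DOL = total CM / EBIT = $21,718,089.80 / $10,970,289.80 = 1.9797.

1.98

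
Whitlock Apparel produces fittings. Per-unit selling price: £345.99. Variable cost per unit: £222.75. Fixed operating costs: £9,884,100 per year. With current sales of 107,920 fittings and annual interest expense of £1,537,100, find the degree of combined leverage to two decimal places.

7.08

At 107,920 units, contribution = 107,920 × £123.24 = £13,300,060.80.
Operating income = contribution − fixed costs = £13,300,060.80 − £9,884,100 = £3,415,960.80. Interest = £1,537,100.00, so EBIT − I = £1,878,860.80.
Degree of total leverage = total CM / (EBIT − interest) = £13,300,060.80 / £1,878,860.80 = 7.0788.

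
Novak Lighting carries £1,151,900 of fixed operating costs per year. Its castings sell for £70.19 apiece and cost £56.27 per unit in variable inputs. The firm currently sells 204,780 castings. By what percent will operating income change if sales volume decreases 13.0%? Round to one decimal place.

Contribution at this volume is 204,780 × £13.92 = £2,850,537.60.
Subtracting fixed costs: EBIT = £2,850,537.60 − £1,151,900 = £1,698,637.60.
So DOL = total CM / EBIT = £2,850,537.60 / £1,698,637.60 = 1.6781.
So EBIT moves 1.6781 × (-13.0%) = -21.8%.

-21.8%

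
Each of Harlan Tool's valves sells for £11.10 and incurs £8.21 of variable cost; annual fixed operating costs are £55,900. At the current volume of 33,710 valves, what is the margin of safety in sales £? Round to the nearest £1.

Unit CM = price − variable cost = £11.10 − £8.21 = £2.89. Break-even units = £55,900 ÷ £2.89 = 19,342.56; break-even revenue = 19,342.56 × £11.10 = £214,702.42.
Current sales = 33,710 × £11.10 = £374,181.00.
Margin of safety = £374,181.00 − £214,702.42 = £159,479.

£159,479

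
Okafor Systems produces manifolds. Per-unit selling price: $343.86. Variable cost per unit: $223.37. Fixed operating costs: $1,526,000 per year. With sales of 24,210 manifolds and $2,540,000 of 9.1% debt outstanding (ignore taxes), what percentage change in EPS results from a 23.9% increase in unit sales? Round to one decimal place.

Contribution at this volume is 24,210 × $120.49 = $2,917,062.90.
Operating income = contribution − fixed costs = $2,917,062.90 − $1,526,000 = $1,391,062.90.
After interest of $231,140.00, pre-tax earnings = $1,159,922.90.
Degree of combined leverage = contribution ÷ (EBIT − I) = $2,917,062.90 ÷ $1,159,922.90 = 2.5149.
EPS therefore changes by 2.5149 × (+23.9%) = +60.1%.

+60.1%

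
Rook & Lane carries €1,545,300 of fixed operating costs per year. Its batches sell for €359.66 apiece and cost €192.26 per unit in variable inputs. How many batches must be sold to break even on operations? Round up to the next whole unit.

Contribution margin per unit = €359.66 − €192.26 = €167.40.
Break-even Q = €1,545,300 / €167.40 = 9,231.18 → 9,232 batches.

9,232 batches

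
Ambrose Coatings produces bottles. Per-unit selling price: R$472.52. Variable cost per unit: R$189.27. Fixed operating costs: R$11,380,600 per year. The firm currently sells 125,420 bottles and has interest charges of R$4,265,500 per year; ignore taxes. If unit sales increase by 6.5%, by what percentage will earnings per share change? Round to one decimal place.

At 125,420 units, contribution = 125,420 × R$283.25 = R$35,525,215.00.
Subtracting fixed costs: EBIT = R$35,525,215.00 − R$11,380,600 = R$24,144,615.00.
After interest of R$4,265,500.00, pre-tax earnings = R$19,879,115.00.
DCL = total CM / (EBIT − I) = R$35,525,215.00 / R$19,879,115.00 = 1.7871.
EPS therefore changes by 1.7871 × (+6.5%) = +11.6%.

+11.6%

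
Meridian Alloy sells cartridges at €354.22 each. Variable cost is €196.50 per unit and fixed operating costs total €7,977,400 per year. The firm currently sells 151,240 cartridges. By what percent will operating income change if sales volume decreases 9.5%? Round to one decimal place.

At 151,240 units, contribution = 151,240 × €157.72 = €23,853,572.80.
Operating income = contribution − fixed costs = €23,853,572.80 − €7,977,400 = €15,876,172.80.
So DOL = total CM / EBIT = €23,853,572.80 / €15,876,172.80 = 1.5025.
So EBIT moves 1.5025 × (-9.5%) = -14.3%.

-14.3%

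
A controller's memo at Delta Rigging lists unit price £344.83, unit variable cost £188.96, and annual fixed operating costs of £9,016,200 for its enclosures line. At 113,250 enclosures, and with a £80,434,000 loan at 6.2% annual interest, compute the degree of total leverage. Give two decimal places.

4.84

Contribution at this volume is 113,250 × £155.87 = £17,652,277.50.
Operating income = contribution − fixed costs = £17,652,277.50 − £9,016,200 = £8,636,077.50. Interest = £4,986,908.00.
DOL = £17,652,277.50 ÷ £8,636,077.50 = 2.0440; DFL = £8,636,077.50 ÷ £3,649,169.50 = 2.3666.
Combined leverage = 2.0440 × 2.3666 = 4.8373.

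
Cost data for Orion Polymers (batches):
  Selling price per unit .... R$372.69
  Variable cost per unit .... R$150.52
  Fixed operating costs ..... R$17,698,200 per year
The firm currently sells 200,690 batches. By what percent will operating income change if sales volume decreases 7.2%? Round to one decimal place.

Contribution at this volume is 200,690 × R$222.17 = R$44,587,297.30.
Subtracting fixed costs: EBIT = R$44,587,297.30 − R$17,698,200 = R$26,889,097.30.
Degree of operating leverage = R$44,587,297.30 / R$26,889,097.30 = 1.6582.
%ΔEBIT = DOL × %ΔSales = 1.6582 × -7.2% = -11.9%.

-11.9%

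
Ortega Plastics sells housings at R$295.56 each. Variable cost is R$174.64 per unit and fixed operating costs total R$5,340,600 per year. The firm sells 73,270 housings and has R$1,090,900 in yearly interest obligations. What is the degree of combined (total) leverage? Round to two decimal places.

Contribution at this volume is 73,270 × R$120.92 = R$8,859,808.40.
Operating income = contribution − fixed costs = R$8,859,808.40 − R$5,340,600 = R$3,519,208.40. Interest = R$1,090,900.00, so EBIT − I = R$2,428,308.40.
DCL = contribution ÷ (EBIT − I) = R$8,859,808.40 ÷ R$2,428,308.40 = 3.6486.

3.65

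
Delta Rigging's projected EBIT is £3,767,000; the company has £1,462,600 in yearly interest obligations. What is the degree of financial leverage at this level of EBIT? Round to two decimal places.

Interest = £1,462,600.00.
DFL = EBIT ÷ (EBIT − I) = £3,767,000 ÷ (£3,767,000 − £1,462,600.00) = £3,767,000 ÷ £2,304,400.00 = 1.6347.

1.63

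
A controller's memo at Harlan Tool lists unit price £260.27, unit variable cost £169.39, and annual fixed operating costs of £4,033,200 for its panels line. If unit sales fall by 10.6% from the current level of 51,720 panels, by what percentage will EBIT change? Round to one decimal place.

At 51,720 units, contribution = 51,720 × £90.88 = £4,700,313.60.
EBIT = £4,700,313.60 − £4,033,200 = £667,113.60.
So DOL = total CM / EBIT = £4,700,313.60 / £667,113.60 = 7.0457.
%ΔEBIT = DOL × %ΔSales = 7.0457 × -10.6% = -74.7%.

-74.7%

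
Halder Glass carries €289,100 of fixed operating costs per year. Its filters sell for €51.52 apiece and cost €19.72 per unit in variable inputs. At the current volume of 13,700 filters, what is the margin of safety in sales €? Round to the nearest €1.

Contribution margin per unit = €51.52 − €19.72 = €31.80. Break-even units = €289,100 ÷ €31.80 = 9,091.19; break-even revenue = 9,091.19 × €51.52 = €468,378.36.
Current sales = 13,700 × €51.52 = €705,824.00.
Margin of safety = €705,824.00 − €468,378.36 = €237,446.

€237,446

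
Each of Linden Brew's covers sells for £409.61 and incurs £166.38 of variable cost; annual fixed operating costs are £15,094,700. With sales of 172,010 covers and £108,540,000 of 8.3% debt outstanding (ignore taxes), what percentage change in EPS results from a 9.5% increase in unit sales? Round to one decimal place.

+22.4%

Contribution at this volume is 172,010 × £243.23 = £41,837,992.30.
EBIT = £41,837,992.30 − £15,094,700 = £26,743,292.30.
After interest of £9,008,820.00, pre-tax earnings = £17,734,472.30.
DCL = total CM / (EBIT − I) = £41,837,992.30 / £17,734,472.30 = 2.3591.
EPS therefore changes by 2.3591 × (+9.5%) = +22.4%.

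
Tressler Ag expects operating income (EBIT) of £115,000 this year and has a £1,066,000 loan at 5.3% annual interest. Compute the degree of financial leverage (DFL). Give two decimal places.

Interest = £56,498.00.
DFL = EBIT ÷ (EBIT − I) = £115,000 ÷ (£115,000 − £56,498.00) = £115,000 ÷ £58,502.00 = 1.9657.

1.97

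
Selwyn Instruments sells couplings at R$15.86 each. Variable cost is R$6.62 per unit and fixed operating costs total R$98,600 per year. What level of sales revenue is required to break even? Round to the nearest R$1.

Contribution margin per unit = R$15.86 − R$6.62 = R$9.24, a CM ratio of R$9.24 ÷ R$15.86 = 0.5826.
Break-even revenue = fixed costs × price ÷ CM = R$98,600 × R$15.86 ÷ R$9.24 = R$169,242.

R$169,242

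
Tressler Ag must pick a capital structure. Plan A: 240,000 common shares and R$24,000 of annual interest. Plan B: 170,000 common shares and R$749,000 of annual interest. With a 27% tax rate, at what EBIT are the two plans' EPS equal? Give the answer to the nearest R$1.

R$2,509,714

Set EPS_A = EPS_B: (EBIT − R$24,000)(1 − 0.27) ÷ 240,000 = (EBIT − R$749,000)(1 − 0.27) ÷ 170,000.
Cancelling (1 − t) and cross-multiplying: 170,000·(EBIT − 24,000) = 240,000·(EBIT − 749,000).
Solving, EBIT = (749,000·240,000 − 24,000·170,000) / (240,000 − 170,000) = 175,680,000,000 / 70,000 = 2,509,714.29.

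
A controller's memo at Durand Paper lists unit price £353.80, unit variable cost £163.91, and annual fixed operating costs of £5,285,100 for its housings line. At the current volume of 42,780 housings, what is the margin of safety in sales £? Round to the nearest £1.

Contribution margin per unit = £353.80 − £163.91 = £189.89. Break-even units = £5,285,100 ÷ £189.89 = 27,832.43; break-even revenue = 27,832.43 × £353.80 = £9,847,113.49.
Current sales = 42,780 × £353.80 = £15,135,564.00.
Margin of safety = £15,135,564.00 − £9,847,113.49 = £5,288,451.

£5,288,451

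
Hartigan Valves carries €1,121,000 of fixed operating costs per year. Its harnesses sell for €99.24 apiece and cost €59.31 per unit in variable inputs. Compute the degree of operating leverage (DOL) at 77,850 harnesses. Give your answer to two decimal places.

Contribution at this volume is 77,850 × €39.93 = €3,108,550.50.
Operating income = contribution − fixed costs = €3,108,550.50 − €1,121,000 = €1,987,550.50.
So DOL = total CM / EBIT = €3,108,550.50 / €1,987,550.50 = 1.5640.

1.56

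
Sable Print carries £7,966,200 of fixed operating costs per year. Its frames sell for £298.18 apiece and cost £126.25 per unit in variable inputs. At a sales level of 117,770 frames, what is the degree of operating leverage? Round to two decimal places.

Contribution at this volume is 117,770 × £171.93 = £20,248,196.10.
Operating income = contribution − fixed costs = £20,248,196.10 − £7,966,200 = £12,281,996.10.
So DOL = total CM / EBIT = £20,248,196.10 / £12,281,996.10 = 1.6486.

1.65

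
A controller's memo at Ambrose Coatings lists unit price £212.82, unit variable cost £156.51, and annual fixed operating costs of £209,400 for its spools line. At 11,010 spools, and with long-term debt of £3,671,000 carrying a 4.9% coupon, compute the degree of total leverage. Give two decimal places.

2.69

At 11,010 units, contribution = 11,010 × £56.31 = £619,973.10.
Subtracting fixed costs: EBIT = £619,973.10 − £209,400 = £410,573.10. Interest = £179,879.00, so EBIT − I = £230,694.10.
Degree of total leverage = total CM / (EBIT − interest) = £619,973.10 / £230,694.10 = 2.6874.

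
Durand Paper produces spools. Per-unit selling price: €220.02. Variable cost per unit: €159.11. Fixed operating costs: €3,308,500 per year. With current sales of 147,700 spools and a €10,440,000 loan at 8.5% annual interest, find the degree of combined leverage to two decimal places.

1.87

At 147,700 units, contribution = 147,700 × €60.91 = €8,996,407.00.
Operating income = contribution − fixed costs = €8,996,407.00 − €3,308,500 = €5,687,907.00. Interest = €887,400.00, so EBIT − I = €4,800,507.00.
Degree of total leverage = total CM / (EBIT − interest) = €8,996,407.00 / €4,800,507.00 = 1.8741.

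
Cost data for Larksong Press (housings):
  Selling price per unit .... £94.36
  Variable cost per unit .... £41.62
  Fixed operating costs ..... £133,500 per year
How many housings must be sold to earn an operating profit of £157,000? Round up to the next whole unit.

Each unit contributes £94.36 − £41.62 = £52.74.
Units = (FC + target) / CM = (£133,500 + £157,000) / £52.74 = 5,508.15, so 5,509 housings.

5,509 housings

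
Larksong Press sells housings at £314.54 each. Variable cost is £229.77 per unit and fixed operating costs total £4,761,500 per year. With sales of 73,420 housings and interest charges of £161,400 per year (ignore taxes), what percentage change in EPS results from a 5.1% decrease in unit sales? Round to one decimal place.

-24.4%

Total contribution margin = 73,420 × £84.77 = £6,223,813.40.
Operating income = contribution − fixed costs = £6,223,813.40 − £4,761,500 = £1,462,313.40.
After interest of £161,400.00, pre-tax earnings = £1,300,913.40.
DCL = total CM / (EBIT − I) = £6,223,813.40 / £1,300,913.40 = 4.7842.
EPS therefore changes by 4.7842 × (-5.1%) = -24.4%.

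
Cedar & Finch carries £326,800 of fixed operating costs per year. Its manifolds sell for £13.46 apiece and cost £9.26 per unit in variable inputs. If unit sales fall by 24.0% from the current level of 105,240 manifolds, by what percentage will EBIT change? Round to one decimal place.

-92.1%

At 105,240 units, contribution = 105,240 × £4.20 = £442,008.00.
Subtracting fixed costs: EBIT = £442,008.00 − £326,800 = £115,208.00.
DOL = contribution ÷ EBIT = £442,008.00 ÷ £115,208.00 = 3.8366.
%ΔEBIT = DOL × %ΔSales = 3.8366 × -24.0% = -92.1%.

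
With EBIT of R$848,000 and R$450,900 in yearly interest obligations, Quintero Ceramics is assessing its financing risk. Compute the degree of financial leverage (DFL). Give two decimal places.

Interest = R$450,900.00.
Degree of financial leverage = EBIT / (EBIT − interest) = R$848,000 / R$397,100.00 = 2.1355.

2.14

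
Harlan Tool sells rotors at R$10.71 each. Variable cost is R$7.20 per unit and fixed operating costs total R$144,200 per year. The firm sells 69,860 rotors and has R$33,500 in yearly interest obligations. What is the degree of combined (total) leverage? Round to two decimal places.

Total contribution margin = 69,860 × R$3.51 = R$245,208.60.
EBIT = R$245,208.60 − R$144,200 = R$101,008.60. Interest = R$33,500.00, so EBIT − I = R$67,508.60.
DCL = contribution ÷ (EBIT − I) = R$245,208.60 ÷ R$67,508.60 = 3.6323.

3.63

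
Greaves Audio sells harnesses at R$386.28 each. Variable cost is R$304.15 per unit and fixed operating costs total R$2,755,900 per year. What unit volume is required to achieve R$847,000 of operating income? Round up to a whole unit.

43,869 harnesses

Each unit contributes R$386.28 − R$304.15 = R$82.13.
Need Q such that Q × R$82.13 − R$2,755,900 = R$847,000, i.e. Q = R$3,602,900 / R$82.13 = 43,868.26 → 43,869.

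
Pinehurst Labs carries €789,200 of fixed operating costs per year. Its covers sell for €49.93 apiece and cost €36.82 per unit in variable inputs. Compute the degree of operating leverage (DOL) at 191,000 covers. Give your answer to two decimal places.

1.46

Contribution at this volume is 191,000 × €13.11 = €2,504,010.00.
Subtracting fixed costs: EBIT = €2,504,010.00 − €789,200 = €1,714,810.00.
Degree of operating leverage = €2,504,010.00 / €1,714,810.00 = 1.4602.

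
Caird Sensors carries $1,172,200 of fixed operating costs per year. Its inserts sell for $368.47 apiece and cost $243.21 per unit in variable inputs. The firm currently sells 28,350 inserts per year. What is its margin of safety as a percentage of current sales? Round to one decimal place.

Each unit contributes $368.47 − $243.21 = $125.26. Break-even units = $1,172,200 ÷ $125.26 = 9,358.14; break-even revenue = 9,358.14 × $368.47 = $3,448,192.03.
Current sales = 28,350 × $368.47 = $10,446,124.50.
Margin of safety = ($10,446,124.50 − $3,448,192.03) ÷ $10,446,124.50 = 67.0%.

67.0%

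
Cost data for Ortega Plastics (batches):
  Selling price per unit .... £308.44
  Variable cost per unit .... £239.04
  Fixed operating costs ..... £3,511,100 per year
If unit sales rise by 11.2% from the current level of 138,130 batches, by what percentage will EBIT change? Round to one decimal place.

At 138,130 units, contribution = 138,130 × £69.40 = £9,586,222.00.
Operating income = contribution − fixed costs = £9,586,222.00 − £3,511,100 = £6,075,122.00.
DOL = contribution ÷ EBIT = £9,586,222.00 ÷ £6,075,122.00 = 1.5779.
So EBIT moves 1.5779 × (+11.2%) = +17.7%.

+17.7%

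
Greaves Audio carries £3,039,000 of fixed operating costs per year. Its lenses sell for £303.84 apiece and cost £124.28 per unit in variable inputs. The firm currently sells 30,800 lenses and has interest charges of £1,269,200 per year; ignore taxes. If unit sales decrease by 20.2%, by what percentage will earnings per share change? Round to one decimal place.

-91.4%

Total contribution margin = 30,800 × £179.56 = £5,530,448.00.
Subtracting fixed costs: EBIT = £5,530,448.00 − £3,039,000 = £2,491,448.00.
After interest of £1,269,200.00, pre-tax earnings = £1,222,248.00.
DCL = total CM / (EBIT − I) = £5,530,448.00 / £1,222,248.00 = 4.5248.
%ΔEPS = DCL × %ΔSales = 4.5248 × -20.2% = -91.4%.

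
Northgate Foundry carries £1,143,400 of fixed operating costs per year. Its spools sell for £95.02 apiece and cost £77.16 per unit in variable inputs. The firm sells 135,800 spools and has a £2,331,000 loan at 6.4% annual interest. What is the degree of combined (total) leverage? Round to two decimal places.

2.14

Contribution at this volume is 135,800 × £17.86 = £2,425,388.00.
Operating income = contribution − fixed costs = £2,425,388.00 − £1,143,400 = £1,281,988.00. Interest = £149,184.00, so EBIT − I = £1,132,804.00.
Degree of total leverage = total CM / (EBIT − interest) = £2,425,388.00 / £1,132,804.00 = 2.1410.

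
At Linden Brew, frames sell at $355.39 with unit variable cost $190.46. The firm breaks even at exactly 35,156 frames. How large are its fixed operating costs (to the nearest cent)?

Unit CM = price − variable cost = $355.39 − $190.46 = $164.93.
Fixed costs = break-even units × CM = 35,156 × $164.93 = $5,798,279.08.

$5,798,279.08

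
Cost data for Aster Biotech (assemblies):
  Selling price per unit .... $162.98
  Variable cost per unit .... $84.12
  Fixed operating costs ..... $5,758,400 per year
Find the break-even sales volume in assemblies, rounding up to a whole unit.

Unit CM = price − variable cost = $162.98 − $84.12 = $78.86.
Break-even Q = $5,758,400 / $78.86 = 73,020.54 → 73,021 assemblies.

73,021 assemblies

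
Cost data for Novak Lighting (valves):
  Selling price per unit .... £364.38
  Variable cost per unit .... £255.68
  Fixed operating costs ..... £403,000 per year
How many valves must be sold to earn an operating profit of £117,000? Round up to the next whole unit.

Unit CM = price − variable cost = £364.38 − £255.68 = £108.70.
Need Q such that Q × £108.70 − £403,000 = £117,000, i.e. Q = £520,000 / £108.70 = 4,783.81 → 4,784.

4,784 valves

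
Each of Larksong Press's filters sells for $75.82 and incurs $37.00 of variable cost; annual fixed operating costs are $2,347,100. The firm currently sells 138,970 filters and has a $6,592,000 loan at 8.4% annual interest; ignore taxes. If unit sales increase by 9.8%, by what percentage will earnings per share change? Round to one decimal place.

+21.2%

Contribution at this volume is 138,970 × $38.82 = $5,394,815.40.
Operating income = contribution − fixed costs = $5,394,815.40 − $2,347,100 = $3,047,715.40.
After interest of $553,728.00, pre-tax earnings = $2,493,987.40.
Degree of combined leverage = contribution ÷ (EBIT − I) = $5,394,815.40 ÷ $2,493,987.40 = 2.1631.
EPS therefore changes by 2.1631 × (+9.8%) = +21.2%.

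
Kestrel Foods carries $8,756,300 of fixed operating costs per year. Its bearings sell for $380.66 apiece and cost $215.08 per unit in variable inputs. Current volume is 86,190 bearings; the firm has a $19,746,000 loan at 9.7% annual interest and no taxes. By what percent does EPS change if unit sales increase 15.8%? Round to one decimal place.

Contribution at this volume is 86,190 × $165.58 = $14,271,340.20.
Operating income = contribution − fixed costs = $14,271,340.20 − $8,756,300 = $5,515,040.20.
Interest = $1,915,362.00, so EBIT − I = $3,599,678.20.
DCL = total CM / (EBIT − I) = $14,271,340.20 / $3,599,678.20 = 3.9646.
%ΔEPS = DCL × %ΔSales = 3.9646 × +15.8% = +62.6%.

+62.6%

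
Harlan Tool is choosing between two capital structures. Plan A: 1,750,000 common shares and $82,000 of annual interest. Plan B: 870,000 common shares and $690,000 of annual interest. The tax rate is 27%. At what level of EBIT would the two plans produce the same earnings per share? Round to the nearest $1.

At indifference, (EBIT − 82,000)(1 − t)/1,750,000 = (EBIT − 690,000)(1 − t)/870,000.
Cancelling (1 − t) and cross-multiplying: 870,000·(EBIT − 82,000) = 1,750,000·(EBIT − 690,000).
Solving, EBIT = (690,000·1,750,000 − 82,000·870,000) / (1,750,000 − 870,000) = 1,136,160,000,000 / 880,000 = 1,291,090.91.

$1,291,091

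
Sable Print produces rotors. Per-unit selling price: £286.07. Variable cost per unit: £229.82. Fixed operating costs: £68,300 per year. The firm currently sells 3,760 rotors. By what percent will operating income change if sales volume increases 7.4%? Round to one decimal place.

+10.9%

Total contribution margin = 3,760 × £56.25 = £211,500.00.
EBIT = £211,500.00 − £68,300 = £143,200.00.
Degree of operating leverage = £211,500.00 / £143,200.00 = 1.4770.
Operating income changes by 1.4770 × +7.4% = +10.9%.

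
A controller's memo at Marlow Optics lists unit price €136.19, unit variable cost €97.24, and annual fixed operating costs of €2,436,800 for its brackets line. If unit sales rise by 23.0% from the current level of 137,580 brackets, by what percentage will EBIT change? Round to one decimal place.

+42.2%

Contribution at this volume is 137,580 × €38.95 = €5,358,741.00.
Operating income = contribution − fixed costs = €5,358,741.00 − €2,436,800 = €2,921,941.00.
DOL = contribution ÷ EBIT = €5,358,741.00 ÷ €2,921,941.00 = 1.8340.
%ΔEBIT = DOL × %ΔSales = 1.8340 × +23.0% = +42.2%.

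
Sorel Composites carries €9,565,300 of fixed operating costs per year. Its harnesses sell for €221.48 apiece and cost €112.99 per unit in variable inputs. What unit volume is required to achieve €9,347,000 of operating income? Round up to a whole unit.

Unit CM = price − variable cost = €221.48 − €112.99 = €108.49.
Required volume = (fixed costs + target profit) ÷ CM = (€9,565,300 + €9,347,000) ÷ €108.49 = 174,322.98, so 174,323 harnesses.

174,323 harnesses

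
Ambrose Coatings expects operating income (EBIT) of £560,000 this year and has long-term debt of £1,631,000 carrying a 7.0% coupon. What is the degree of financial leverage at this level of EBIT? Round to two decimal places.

Interest = £114,170.00.
DFL = EBIT ÷ (EBIT − I) = £560,000 ÷ (£560,000 − £114,170.00) = £560,000 ÷ £445,830.00 = 1.2561.

1.26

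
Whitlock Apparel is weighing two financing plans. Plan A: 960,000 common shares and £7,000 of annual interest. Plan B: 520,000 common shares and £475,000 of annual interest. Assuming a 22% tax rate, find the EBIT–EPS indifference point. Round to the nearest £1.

Set EPS_A = EPS_B: (EBIT − £7,000)(1 − 0.22) ÷ 960,000 = (EBIT − £475,000)(1 − 0.22) ÷ 520,000.
Cancelling (1 − t) and cross-multiplying: 520,000·(EBIT − 7,000) = 960,000·(EBIT − 475,000).
EBIT × (960,000 − 520,000) = 475,000 × 960,000 − 7,000 × 520,000 = 452,360,000,000, so EBIT = 452,360,000,000 ÷ 440,000 = 1,028,090.91.

£1,028,091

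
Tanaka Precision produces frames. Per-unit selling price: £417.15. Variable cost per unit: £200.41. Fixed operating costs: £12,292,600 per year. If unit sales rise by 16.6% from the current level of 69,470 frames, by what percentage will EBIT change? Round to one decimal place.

At 69,470 units, contribution = 69,470 × £216.74 = £15,056,927.80.
Operating income = contribution − fixed costs = £15,056,927.80 − £12,292,600 = £2,764,327.80.
DOL = contribution ÷ EBIT = £15,056,927.80 ÷ £2,764,327.80 = 5.4469.
%ΔEBIT = DOL × %ΔSales = 5.4469 × +16.6% = +90.4%.

+90.4%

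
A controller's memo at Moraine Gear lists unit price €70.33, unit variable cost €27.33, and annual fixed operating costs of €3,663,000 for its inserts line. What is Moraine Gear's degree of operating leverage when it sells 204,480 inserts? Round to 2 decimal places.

Total contribution margin = 204,480 × €43.00 = €8,792,640.00.
EBIT = €8,792,640.00 − €3,663,000 = €5,129,640.00.
Degree of operating leverage = €8,792,640.00 / €5,129,640.00 = 1.7141.

1.71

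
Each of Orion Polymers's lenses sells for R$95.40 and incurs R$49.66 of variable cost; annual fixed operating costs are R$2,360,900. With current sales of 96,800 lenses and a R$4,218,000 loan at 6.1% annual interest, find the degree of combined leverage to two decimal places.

At 96,800 units, contribution = 96,800 × R$45.74 = R$4,427,632.00.
Operating income = contribution − fixed costs = R$4,427,632.00 − R$2,360,900 = R$2,066,732.00. Interest = R$257,298.00, so EBIT − I = R$1,809,434.00.
Degree of total leverage = total CM / (EBIT − interest) = R$4,427,632.00 / R$1,809,434.00 = 2.4470.

2.45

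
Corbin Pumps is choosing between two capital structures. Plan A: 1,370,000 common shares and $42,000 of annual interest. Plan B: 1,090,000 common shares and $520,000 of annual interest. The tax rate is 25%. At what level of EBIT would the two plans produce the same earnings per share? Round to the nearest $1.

$2,380,786

Set EPS_A = EPS_B: (EBIT − $42,000)(1 − 0.25) ÷ 1,370,000 = (EBIT − $520,000)(1 − 0.25) ÷ 1,090,000.
The (1 − t) factor cancels: (EBIT − 42,000) × 1,090,000 = (EBIT − 520,000) × 1,370,000.
EBIT × (1,370,000 − 1,090,000) = 520,000 × 1,370,000 − 42,000 × 1,090,000 = 666,620,000,000, so EBIT = 666,620,000,000 ÷ 280,000 = 2,380,785.71.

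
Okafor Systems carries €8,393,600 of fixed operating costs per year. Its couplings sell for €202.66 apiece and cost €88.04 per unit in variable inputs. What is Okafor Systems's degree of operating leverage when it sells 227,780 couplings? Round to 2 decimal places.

Contribution at this volume is 227,780 × €114.62 = €26,108,143.60.
Subtracting fixed costs: EBIT = €26,108,143.60 − €8,393,600 = €17,714,543.60.
Degree of operating leverage = €26,108,143.60 / €17,714,543.60 = 1.4738.

1.47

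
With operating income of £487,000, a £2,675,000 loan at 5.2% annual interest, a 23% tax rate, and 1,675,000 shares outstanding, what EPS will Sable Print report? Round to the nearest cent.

£0.16

Pre-tax income = £487,000 − £139,100.00 = £347,900.00.
After tax at 23%: net income = £347,900.00 × 0.77 = £267,883.00.
EPS = £267,883.00 ÷ 1,675,000 = £0.16.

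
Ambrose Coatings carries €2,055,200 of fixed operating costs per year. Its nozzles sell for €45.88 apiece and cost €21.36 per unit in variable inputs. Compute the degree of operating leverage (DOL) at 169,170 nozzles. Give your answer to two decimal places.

1.98

At 169,170 units, contribution = 169,170 × €24.52 = €4,148,048.40.
EBIT = €4,148,048.40 − €2,055,200 = €2,092,848.40.
So DOL = total CM / EBIT = €4,148,048.40 / €2,092,848.40 = 1.9820.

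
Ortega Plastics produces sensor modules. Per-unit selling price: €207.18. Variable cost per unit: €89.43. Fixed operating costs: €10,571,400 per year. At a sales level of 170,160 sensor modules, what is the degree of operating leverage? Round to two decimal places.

2.12

Total contribution margin = 170,160 × €117.75 = €20,036,340.00.
Operating income = contribution − fixed costs = €20,036,340.00 − €10,571,400 = €9,464,940.00.
Degree of operating leverage = €20,036,340.00 / €9,464,940.00 = 2.1169.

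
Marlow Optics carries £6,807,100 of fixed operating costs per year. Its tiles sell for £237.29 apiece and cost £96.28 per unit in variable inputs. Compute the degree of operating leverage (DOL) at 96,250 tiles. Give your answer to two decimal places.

Total contribution margin = 96,250 × £141.01 = £13,572,212.50.
Subtracting fixed costs: EBIT = £13,572,212.50 − £6,807,100 = £6,765,112.50.
Degree of operating leverage = £13,572,212.50 / £6,765,112.50 = 2.0062.

2.01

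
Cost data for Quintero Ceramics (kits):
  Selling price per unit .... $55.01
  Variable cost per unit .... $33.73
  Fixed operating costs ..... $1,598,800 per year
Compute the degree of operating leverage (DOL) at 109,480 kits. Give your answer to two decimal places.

At 109,480 units, contribution = 109,480 × $21.28 = $2,329,734.40.
EBIT = $2,329,734.40 − $1,598,800 = $730,934.40.
So DOL = total CM / EBIT = $2,329,734.40 / $730,934.40 = 3.1873.

3.19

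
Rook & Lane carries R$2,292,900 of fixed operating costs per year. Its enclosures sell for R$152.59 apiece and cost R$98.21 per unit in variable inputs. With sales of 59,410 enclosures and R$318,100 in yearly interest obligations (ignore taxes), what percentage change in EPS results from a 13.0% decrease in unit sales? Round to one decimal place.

-67.8%

Total contribution margin = 59,410 × R$54.38 = R$3,230,715.80.
EBIT = R$3,230,715.80 − R$2,292,900 = R$937,815.80.
After interest of R$318,100.00, pre-tax earnings = R$619,715.80.
Degree of combined leverage = contribution ÷ (EBIT − I) = R$3,230,715.80 ÷ R$619,715.80 = 5.2132.
EPS therefore changes by 5.2132 × (-13.0%) = -67.8%.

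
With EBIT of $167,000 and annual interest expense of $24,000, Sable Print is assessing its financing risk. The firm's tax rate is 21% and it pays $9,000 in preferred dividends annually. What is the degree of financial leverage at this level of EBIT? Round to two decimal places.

Annual interest charges come to $24,000.00.
Pre-tax preferred-dividend burden = $9,000 ÷ (1 − 0.21) = $11,392.41.
DFL = EBIT ÷ [EBIT − I − D_p/(1−t)] = $167,000 ÷ [$167,000 − $24,000.00 − $11,392.41] = $167,000 ÷ $131,607.59 = 1.2689.

1.27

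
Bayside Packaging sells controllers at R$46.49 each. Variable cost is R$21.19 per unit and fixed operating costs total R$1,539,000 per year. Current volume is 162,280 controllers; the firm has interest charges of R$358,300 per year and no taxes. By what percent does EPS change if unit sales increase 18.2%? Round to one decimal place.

+33.8%

Contribution at this volume is 162,280 × R$25.30 = R$4,105,684.00.
Operating income = contribution − fixed costs = R$4,105,684.00 − R$1,539,000 = R$2,566,684.00.
Interest = R$358,300.00, so EBIT − I = R$2,208,384.00.
DCL = total CM / (EBIT − I) = R$4,105,684.00 / R$2,208,384.00 = 1.8591.
EPS therefore changes by 1.8591 × (+18.2%) = +33.8%.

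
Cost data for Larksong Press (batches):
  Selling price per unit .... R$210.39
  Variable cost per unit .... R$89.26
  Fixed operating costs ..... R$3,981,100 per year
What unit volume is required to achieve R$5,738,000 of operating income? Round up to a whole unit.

Each unit contributes R$210.39 − R$89.26 = R$121.13.
Required volume = (fixed costs + target profit) ÷ CM = (R$3,981,100 + R$5,738,000) ÷ R$121.13 = 80,236.94, so 80,237 batches.

80,237 batches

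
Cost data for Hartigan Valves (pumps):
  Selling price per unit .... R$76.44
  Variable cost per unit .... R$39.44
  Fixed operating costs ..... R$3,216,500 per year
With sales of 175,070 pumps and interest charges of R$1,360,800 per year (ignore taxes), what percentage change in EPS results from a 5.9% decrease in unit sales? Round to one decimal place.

Total contribution margin = 175,070 × R$37.00 = R$6,477,590.00.
EBIT = R$6,477,590.00 − R$3,216,500 = R$3,261,090.00.
Interest = R$1,360,800.00, so EBIT − I = R$1,900,290.00.
DCL = total CM / (EBIT − I) = R$6,477,590.00 / R$1,900,290.00 = 3.4087.
%ΔEPS = DCL × %ΔSales = 3.4087 × -5.9% = -20.1%.

-20.1%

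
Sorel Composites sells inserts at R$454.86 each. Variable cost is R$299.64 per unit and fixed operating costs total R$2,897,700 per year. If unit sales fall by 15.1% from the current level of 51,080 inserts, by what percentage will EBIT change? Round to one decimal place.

-23.8%

Total contribution margin = 51,080 × R$155.22 = R$7,928,637.60.
EBIT = R$7,928,637.60 − R$2,897,700 = R$5,030,937.60.
So DOL = total CM / EBIT = R$7,928,637.60 / R$5,030,937.60 = 1.5760.
Operating income changes by 1.5760 × -15.1% = -23.8%.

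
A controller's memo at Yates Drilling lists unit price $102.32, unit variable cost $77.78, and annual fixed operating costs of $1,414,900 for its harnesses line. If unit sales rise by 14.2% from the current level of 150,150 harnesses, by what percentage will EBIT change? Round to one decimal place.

Total contribution margin = 150,150 × $24.54 = $3,684,681.00.
Operating income = contribution − fixed costs = $3,684,681.00 − $1,414,900 = $2,269,781.00.
DOL = contribution ÷ EBIT = $3,684,681.00 ÷ $2,269,781.00 = 1.6234.
%ΔEBIT = DOL × %ΔSales = 1.6234 × +14.2% = +23.1%.

+23.1%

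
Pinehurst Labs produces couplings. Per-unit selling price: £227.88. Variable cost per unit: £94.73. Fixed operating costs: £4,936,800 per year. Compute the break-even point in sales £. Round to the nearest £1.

£8,449,102

Contribution margin per unit = £227.88 − £94.73 = £133.15, a CM ratio of £133.15 ÷ £227.88 = 0.5843.
Break-even sales = FC ÷ CM ratio = £4,936,800 × £227.88 / £133.15 = £8,449,102.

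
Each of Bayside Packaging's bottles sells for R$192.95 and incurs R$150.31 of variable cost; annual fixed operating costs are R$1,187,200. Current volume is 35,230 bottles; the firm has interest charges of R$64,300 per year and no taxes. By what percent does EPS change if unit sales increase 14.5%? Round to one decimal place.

At 35,230 units, contribution = 35,230 × R$42.64 = R$1,502,207.20.
Operating income = contribution − fixed costs = R$1,502,207.20 − R$1,187,200 = R$315,007.20.
After interest of R$64,300.00, pre-tax earnings = R$250,707.20.
Degree of combined leverage = contribution ÷ (EBIT − I) = R$1,502,207.20 ÷ R$250,707.20 = 5.9919.
EPS therefore changes by 5.9919 × (+14.5%) = +86.9%.

+86.9%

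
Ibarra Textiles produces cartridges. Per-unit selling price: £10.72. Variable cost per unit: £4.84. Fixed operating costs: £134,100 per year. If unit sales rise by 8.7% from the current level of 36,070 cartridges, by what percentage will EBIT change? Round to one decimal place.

+23.7%

At 36,070 units, contribution = 36,070 × £5.88 = £212,091.60.
Operating income = contribution − fixed costs = £212,091.60 − £134,100 = £77,991.60.
DOL = contribution ÷ EBIT = £212,091.60 ÷ £77,991.60 = 2.7194.
So EBIT moves 2.7194 × (+8.7%) = +23.7%.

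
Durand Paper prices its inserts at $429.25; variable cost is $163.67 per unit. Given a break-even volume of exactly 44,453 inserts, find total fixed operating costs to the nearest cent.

$11,805,827.74

Each unit contributes $429.25 − $163.67 = $265.58.
Fixed costs = break-even units × CM = 44,453 × $265.58 = $11,805,827.74.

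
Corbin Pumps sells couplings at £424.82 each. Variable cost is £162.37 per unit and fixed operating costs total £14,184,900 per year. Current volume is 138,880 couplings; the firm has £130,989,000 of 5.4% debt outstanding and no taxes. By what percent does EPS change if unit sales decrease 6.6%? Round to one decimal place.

Contribution at this volume is 138,880 × £262.45 = £36,449,056.00.
Operating income = contribution − fixed costs = £36,449,056.00 − £14,184,900 = £22,264,156.00.
Interest = £7,073,406.00, so EBIT − I = £15,190,750.00.
Degree of combined leverage = contribution ÷ (EBIT − I) = £36,449,056.00 ÷ £15,190,750.00 = 2.3994.
%ΔEPS = DCL × %ΔSales = 2.3994 × -6.6% = -15.8%.

-15.8%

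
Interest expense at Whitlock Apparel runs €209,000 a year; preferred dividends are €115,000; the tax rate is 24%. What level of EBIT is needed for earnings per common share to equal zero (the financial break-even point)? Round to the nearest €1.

Preferred dividends are paid after tax, so their pre-tax equivalent is €115,000 ÷ (1 − 0.24) = €151,315.79.
Financial break-even EBIT = interest + D_p ÷ (1 − t) = €209,000 + €151,315.79 = €360,315.79.

€360,316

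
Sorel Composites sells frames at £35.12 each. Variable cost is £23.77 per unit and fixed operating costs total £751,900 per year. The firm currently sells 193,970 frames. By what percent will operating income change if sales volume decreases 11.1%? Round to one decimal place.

-16.9%

At 193,970 units, contribution = 193,970 × £11.35 = £2,201,559.50.
EBIT = £2,201,559.50 − £751,900 = £1,449,659.50.
Degree of operating leverage = £2,201,559.50 / £1,449,659.50 = 1.5187.
%ΔEBIT = DOL × %ΔSales = 1.5187 × -11.1% = -16.9%.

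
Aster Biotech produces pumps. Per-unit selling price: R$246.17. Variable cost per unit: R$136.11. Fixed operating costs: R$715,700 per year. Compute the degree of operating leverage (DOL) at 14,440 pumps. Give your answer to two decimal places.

At 14,440 units, contribution = 14,440 × R$110.06 = R$1,589,266.40.
EBIT = R$1,589,266.40 − R$715,700 = R$873,566.40.
Degree of operating leverage = R$1,589,266.40 / R$873,566.40 = 1.8193.

1.82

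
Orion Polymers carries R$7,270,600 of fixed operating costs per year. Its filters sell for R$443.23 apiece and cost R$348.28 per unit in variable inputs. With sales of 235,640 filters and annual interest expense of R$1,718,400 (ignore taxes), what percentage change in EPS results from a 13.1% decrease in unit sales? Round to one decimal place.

-21.9%

Contribution at this volume is 235,640 × R$94.95 = R$22,374,018.00.
Operating income = contribution − fixed costs = R$22,374,018.00 − R$7,270,600 = R$15,103,418.00.
After interest of R$1,718,400.00, pre-tax earnings = R$13,385,018.00.
Degree of combined leverage = contribution ÷ (EBIT − I) = R$22,374,018.00 ÷ R$13,385,018.00 = 1.6716.
%ΔEPS = DCL × %ΔSales = 1.6716 × -13.1% = -21.9%.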